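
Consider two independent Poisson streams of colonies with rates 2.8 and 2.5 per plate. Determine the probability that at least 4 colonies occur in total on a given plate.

Independent Poisson processes superpose: combined rate λ = 2.8 + 2.5 = 5.3 per plate.
So μ = 5.3.
P(N ≥ 4) = 1 − P(N ≤ 3) ≈ 0.7746.

0.7746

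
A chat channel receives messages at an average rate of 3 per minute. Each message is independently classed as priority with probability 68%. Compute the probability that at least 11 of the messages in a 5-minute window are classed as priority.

Thinning: the messages that are classed as priority themselves form a Poisson process with rate 0.68 × 3 = 2.04 per minute.
Over the interval, μ = 2.04 × 5 = 10.2 (a 5-minute window = 5 minutes).
P(N ≥ 11) = 1 − P(N ≤ 10) ≈ 0.4420.

0.4420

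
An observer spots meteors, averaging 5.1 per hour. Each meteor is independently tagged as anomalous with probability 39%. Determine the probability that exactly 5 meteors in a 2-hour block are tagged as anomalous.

0.1554

Thinning: the meteors that are tagged as anomalous themselves form a Poisson process with rate 0.39 × 5.1 = 1.989 per hour.
Over the interval, μ = 1.989 × 2 = 3.978 (a 2-hour block = 2 hours).
P(N = 5) = e^(−3.978) · 3.978^5/5! ≈ 0.1554.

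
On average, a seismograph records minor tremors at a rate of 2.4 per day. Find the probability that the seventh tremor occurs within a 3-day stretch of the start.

0.5796

Over the interval, μ = 2.4 × 3 = 7.2 (a 3-day stretch = 3 days).
The seventh arrival falls in the interval iff at least 7 events occur there: P(S_7 ≤ t) = P(N ≥ 7) = 1 − P(N ≤ 6) ≈ 0.5796.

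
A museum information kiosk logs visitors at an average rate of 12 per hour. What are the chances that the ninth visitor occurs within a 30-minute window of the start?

Over the interval, μ = 12 × 0.5 = 6 (a 30-minute window = 0.5 hours).
The ninth arrival falls in the interval iff at least 9 events occur there: P(S_9 ≤ t) = P(N ≥ 9) = 1 − P(N ≤ 8) ≈ 0.1528.

0.1528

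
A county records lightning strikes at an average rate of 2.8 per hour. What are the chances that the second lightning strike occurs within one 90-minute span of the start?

0.9220

Over the interval, μ = 2.8 × 1.5 = 4.2 (a 90-minute span = 1.5 hours).
The second arrival falls in the interval iff at least 2 events occur there: P(S_2 ≤ t) = P(N ≥ 2) = 1 − P(N ≤ 1) ≈ 0.9220.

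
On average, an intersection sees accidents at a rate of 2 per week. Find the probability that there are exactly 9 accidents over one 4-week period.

Over the interval, μ = 2 × 4 = 8 (a 4-week period = 4 weeks).
P(N = 9) = e^(−μ) μ^9/9! = e^(−8) · 8^9/362880 ≈ 0.1241.

0.1241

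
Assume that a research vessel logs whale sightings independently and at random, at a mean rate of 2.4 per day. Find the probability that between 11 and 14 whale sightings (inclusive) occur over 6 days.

0.3775

Over the interval, μ = 2.4 × 6 = 14.4 (6 days).
P(11 ≤ N ≤ 14) = Σ_{j=11}^{14} e^(−14.4) · 14.4^j/j! ≈ 0.3775.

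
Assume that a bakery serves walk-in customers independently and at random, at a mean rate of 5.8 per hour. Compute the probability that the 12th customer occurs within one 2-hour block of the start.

0.4920

Over the interval, μ = 5.8 × 2 = 11.6 (a 2-hour block = 2 hours).
The 12th arrival falls in the interval iff at least 12 events occur there: P(S_12 ≤ t) = P(N ≥ 12) = 1 − P(N ≤ 11) ≈ 0.4920.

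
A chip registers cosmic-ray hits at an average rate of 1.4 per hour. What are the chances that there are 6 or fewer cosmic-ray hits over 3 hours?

Over the interval, μ = 1.4 × 3 = 4.2 (3 hours).
P(N ≤ 6) = Σ_{j=0}^{6} e^(−μ) μ^j/j! ≈ 0.8675.

0.8675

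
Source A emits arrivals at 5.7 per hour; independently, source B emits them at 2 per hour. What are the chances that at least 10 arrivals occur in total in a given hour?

0.2469

Independent Poisson processes superpose: combined rate λ = 5.7 + 2 = 7.7 per hour.
So μ = 7.7.
P(N ≥ 10) = 1 − P(N ≤ 9) ≈ 0.2469.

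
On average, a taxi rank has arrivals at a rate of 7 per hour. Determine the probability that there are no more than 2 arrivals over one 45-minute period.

Over the interval, μ = 7 × 0.75 = 5.25 (a 45-minute period = 0.75 hours).
P(N ≤ 2) = Σ_{j=0}^{2} e^(−μ) μ^j/j! ≈ 0.1051.

0.1051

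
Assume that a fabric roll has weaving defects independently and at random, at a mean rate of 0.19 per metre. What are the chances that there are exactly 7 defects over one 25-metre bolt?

Over the interval, μ = 0.19 × 25 = 4.75 (a 25-metre bolt = 25 metres).
P(N = 7) = e^(−μ) μ^7/7! = e^(−4.75) · 4.75^7/5040 ≈ 0.0937.

0.0937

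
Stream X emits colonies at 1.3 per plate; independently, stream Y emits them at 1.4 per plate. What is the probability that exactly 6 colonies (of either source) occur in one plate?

0.0362

Independent Poisson processes superpose: combined rate λ = 1.3 + 1.4 = 2.7 per plate.
So μ = 2.7.
P(N = 6) = e^(−2.7) · 2.7^6/6! ≈ 0.0362.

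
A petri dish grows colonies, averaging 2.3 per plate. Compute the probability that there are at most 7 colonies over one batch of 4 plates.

Over the interval, μ = 2.3 × 4 = 9.2 (a batch of 4 plates = 4 plates).
P(N ≤ 7) = Σ_{j=0}^{7} e^(−μ) μ^j/j! ≈ 0.3010.

0.3010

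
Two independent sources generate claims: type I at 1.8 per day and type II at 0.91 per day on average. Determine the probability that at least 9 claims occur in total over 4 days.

Independent Poisson processes superpose: combined rate λ = 1.8 + 0.91 = 2.71 per day.
Over the interval, μ = 2.71 × 4 = 10.84 (4 days).
P(N ≥ 9) = 1 − P(N ≤ 8) ≈ 0.7535.

0.7535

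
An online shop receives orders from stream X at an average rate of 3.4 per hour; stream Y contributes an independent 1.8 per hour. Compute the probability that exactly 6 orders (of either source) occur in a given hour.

Independent Poisson processes superpose: combined rate λ = 3.4 + 1.8 = 5.2 per hour.
So μ = 5.2.
P(N = 6) = e^(−5.2) · 5.2^6/6! ≈ 0.1515.

0.1515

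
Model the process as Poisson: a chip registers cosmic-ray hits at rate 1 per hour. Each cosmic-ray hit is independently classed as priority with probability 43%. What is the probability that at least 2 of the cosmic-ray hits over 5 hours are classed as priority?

Thinning: the cosmic-ray hits that are classed as priority themselves form a Poisson process with rate 0.43 × 1 = 0.43 per hour.
Over the interval, μ = 0.43 × 5 = 2.15 (5 hours).
P(N ≥ 2) = 1 − P(N ≤ 1) ≈ 0.6331.

0.6331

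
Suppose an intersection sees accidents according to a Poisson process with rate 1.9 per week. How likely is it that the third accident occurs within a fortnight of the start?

Over the interval, μ = 1.9 × 2 = 3.8 (a fortnight = 2 weeks).
The third arrival falls in the interval iff at least 3 events occur there: P(S_3 ≤ t) = P(N ≥ 3) = 1 − P(N ≤ 2) ≈ 0.7311.

0.7311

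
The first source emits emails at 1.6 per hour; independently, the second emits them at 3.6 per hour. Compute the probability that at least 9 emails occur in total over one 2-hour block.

Independent Poisson processes superpose: combined rate λ = 1.6 + 3.6 = 5.2 per hour.
Over the interval, μ = 5.2 × 2 = 10.4 (a 2-hour block = 2 hours).
P(N ≥ 9) = 1 − P(N ≤ 8) ≈ 0.7104.

0.7104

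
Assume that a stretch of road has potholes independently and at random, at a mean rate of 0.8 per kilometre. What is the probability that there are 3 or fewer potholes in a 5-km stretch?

0.4335

Over the interval, μ = 0.8 × 5 = 4 (a 5-km stretch = 5 kilometres).
P(N ≤ 3) = Σ_{j=0}^{3} e^(−μ) μ^j/j! ≈ 0.4335.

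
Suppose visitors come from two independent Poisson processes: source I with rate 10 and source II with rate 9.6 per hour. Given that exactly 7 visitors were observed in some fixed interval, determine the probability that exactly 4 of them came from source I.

0.2787

Given the total, each event is independently from source I with probability p = λ_I/(λ_I+λ_II) = 10/19.6 ≈ 0.5102.
So K ~ Binomial(7, 10/19.6): P(K = 4) = C(7,4) · (10/19.6)^4 · (9.6/19.6)^3 ≈ 0.2787.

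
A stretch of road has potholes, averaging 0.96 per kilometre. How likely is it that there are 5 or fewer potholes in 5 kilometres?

Over the interval, μ = 0.96 × 5 = 4.8 (5 kilometres).
P(N ≤ 5) = Σ_{j=0}^{5} e^(−μ) μ^j/j! ≈ 0.6510.

0.6510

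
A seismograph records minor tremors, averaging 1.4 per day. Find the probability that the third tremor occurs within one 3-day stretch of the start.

0.7898

Over the interval, μ = 1.4 × 3 = 4.2 (a 3-day stretch = 3 days).
The third arrival falls in the interval iff at least 3 events occur there: P(S_3 ≤ t) = P(N ≥ 3) = 1 − P(N ≤ 2) ≈ 0.7898.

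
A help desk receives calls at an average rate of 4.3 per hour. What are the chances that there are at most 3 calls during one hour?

0.3772

With mean μ = 4.3 per hour,
P(N ≤ 3) = Σ_{j=0}^{3} e^(−μ) μ^j/j! ≈ 0.3772.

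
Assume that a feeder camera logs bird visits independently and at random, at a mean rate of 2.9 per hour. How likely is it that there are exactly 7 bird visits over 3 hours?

Over the interval, μ = 2.9 × 3 = 8.7 (3 hours).
P(N = 7) = e^(−μ) μ^7/7! = e^(−8.7) · 8.7^7/5040 ≈ 0.1247.

0.1247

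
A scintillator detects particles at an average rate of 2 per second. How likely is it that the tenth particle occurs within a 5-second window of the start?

0.5421

Over the interval, μ = 2 × 5 = 10 (a 5-second window = 5 seconds).
The tenth arrival falls in the interval iff at least 10 events occur there: P(S_10 ≤ t) = P(N ≥ 10) = 1 − P(N ≤ 9) ≈ 0.5421.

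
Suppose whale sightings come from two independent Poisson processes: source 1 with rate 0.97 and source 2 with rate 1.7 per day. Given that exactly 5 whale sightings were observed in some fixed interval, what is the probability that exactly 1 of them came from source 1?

0.2985

Given the total, each event is independently from source 1 with probability p = λ_1/(λ_1+λ_2) = 0.97/2.67 ≈ 0.3633.
So K ~ Binomial(5, 0.97/2.67): P(K = 1) = C(5,1) · (0.97/2.67)^1 · (1.7/2.67)^4 ≈ 0.2985.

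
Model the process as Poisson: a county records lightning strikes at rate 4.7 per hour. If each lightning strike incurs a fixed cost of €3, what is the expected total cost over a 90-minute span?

€21.15

E[N] = 4.7 × 1.5 = 7.05 (a 90-minute span = 1.5 hours); E[cost] = 7.05 × €3 = €21.15.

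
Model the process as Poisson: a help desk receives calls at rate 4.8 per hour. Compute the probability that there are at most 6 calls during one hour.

With mean μ = 4.8 per hour,
P(N ≤ 6) = Σ_{j=0}^{6} e^(−μ) μ^j/j! ≈ 0.7908.

0.7908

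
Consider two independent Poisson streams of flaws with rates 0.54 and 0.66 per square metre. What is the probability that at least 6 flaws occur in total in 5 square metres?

0.5543

Independent Poisson processes superpose: combined rate λ = 0.54 + 0.66 = 1.2 per square metre.
Over the interval, μ = 1.2 × 5 = 6 (5 square metres).
P(N ≥ 6) = 1 − P(N ≤ 5) ≈ 0.5543.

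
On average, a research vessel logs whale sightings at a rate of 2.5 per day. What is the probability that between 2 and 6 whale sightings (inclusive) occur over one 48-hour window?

Over the interval, μ = 2.5 × 2 = 5 (a 48-hour window = 2 days).
P(2 ≤ N ≤ 6) = Σ_{j=2}^{6} e^(−5) · 5^j/j! ≈ 0.7218.

0.7218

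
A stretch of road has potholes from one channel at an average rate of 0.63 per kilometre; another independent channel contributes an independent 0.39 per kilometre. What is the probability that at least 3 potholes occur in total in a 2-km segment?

0.3341

Independent Poisson processes superpose: combined rate λ = 0.63 + 0.39 = 1.02 per kilometre.
Over the interval, μ = 1.02 × 2 = 2.04 (a 2-km segment = 2 kilometres).
P(N ≥ 3) = 1 − P(N ≤ 2) ≈ 0.3341.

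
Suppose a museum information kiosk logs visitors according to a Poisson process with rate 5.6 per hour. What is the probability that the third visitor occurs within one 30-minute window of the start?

Over the interval, μ = 5.6 × 0.5 = 2.8 (a 30-minute window = 0.5 hours).
The third arrival falls in the interval iff at least 3 events occur there: P(S_3 ≤ t) = P(N ≥ 3) = 1 − P(N ≤ 2) ≈ 0.5305.

0.5305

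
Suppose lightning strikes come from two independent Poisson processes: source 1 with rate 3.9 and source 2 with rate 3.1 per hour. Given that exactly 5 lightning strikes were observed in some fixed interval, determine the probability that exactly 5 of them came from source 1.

Given the total, each event is independently from source 1 with probability p = λ_1/(λ_1+λ_2) = 3.9/7 ≈ 0.5571.
So K ~ Binomial(5, 3.9/7): P(K = 5) = C(5,5) · (3.9/7)^5 · (3.1/7)^0 ≈ 0.0537.

0.0537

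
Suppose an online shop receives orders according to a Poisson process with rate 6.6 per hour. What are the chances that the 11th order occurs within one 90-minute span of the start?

Over the interval, μ = 6.6 × 1.5 = 9.9 (a 90-minute span = 1.5 hours).
The 11th arrival falls in the interval iff at least 11 events occur there: P(S_11 ≤ t) = P(N ≥ 11) = 1 − P(N ≤ 10) ≈ 0.4045.

0.4045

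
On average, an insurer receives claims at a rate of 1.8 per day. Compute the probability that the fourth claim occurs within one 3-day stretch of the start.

0.7867

Over the interval, μ = 1.8 × 3 = 5.4 (a 3-day stretch = 3 days).
The fourth arrival falls in the interval iff at least 4 events occur there: P(S_4 ≤ t) = P(N ≥ 4) = 1 − P(N ≤ 3) ≈ 0.7867.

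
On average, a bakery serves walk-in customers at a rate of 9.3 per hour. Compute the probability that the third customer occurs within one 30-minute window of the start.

0.8426

Over the interval, μ = 9.3 × 0.5 = 4.65 (a 30-minute window = 0.5 hours).
The third arrival falls in the interval iff at least 3 events occur there: P(S_3 ≤ t) = P(N ≥ 3) = 1 − P(N ≤ 2) ≈ 0.8426.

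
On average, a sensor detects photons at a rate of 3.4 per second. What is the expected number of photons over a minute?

E[N] = λt = 3.4 × 60 = 204 (a minute = 60 seconds).

204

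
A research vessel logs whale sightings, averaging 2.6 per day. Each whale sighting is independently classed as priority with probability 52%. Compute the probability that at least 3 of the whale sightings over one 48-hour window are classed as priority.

Thinning: the whale sightings that are classed as priority themselves form a Poisson process with rate 0.52 × 2.6 = 1.352 per day.
Over the interval, μ = 1.352 × 2 = 2.704 (a 48-hour window = 2 days).
P(N ≥ 3) = 1 − P(N ≤ 2) ≈ 0.5074.

0.5074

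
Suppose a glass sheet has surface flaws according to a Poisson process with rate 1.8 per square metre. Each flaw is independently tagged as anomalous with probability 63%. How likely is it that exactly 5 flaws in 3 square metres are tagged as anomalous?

0.1265

Thinning: the flaws that are tagged as anomalous themselves form a Poisson process with rate 0.63 × 1.8 = 1.134 per square metre.
Over the interval, μ = 1.134 × 3 = 3.402 (3 square metres).
P(N = 5) = e^(−3.402) · 3.402^5/5! ≈ 0.1265.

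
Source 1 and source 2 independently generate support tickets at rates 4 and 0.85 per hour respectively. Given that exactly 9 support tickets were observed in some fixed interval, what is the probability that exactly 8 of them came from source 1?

Given the total, each event is independently from source 1 with probability p = λ_1/(λ_1+λ_2) = 4/4.85 ≈ 0.8247.
So K ~ Binomial(9, 4/4.85): P(K = 8) = C(9,8) · (4/4.85)^8 · (0.85/4.85)^1 ≈ 0.3376.

0.3376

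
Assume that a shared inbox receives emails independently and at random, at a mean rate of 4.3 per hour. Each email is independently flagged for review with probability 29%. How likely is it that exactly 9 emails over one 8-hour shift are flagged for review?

0.1254

Thinning: the emails that are flagged for review themselves form a Poisson process with rate 0.29 × 4.3 = 1.247 per hour.
Over the interval, μ = 1.247 × 8 = 9.976 (an 8-hour shift = 8 hours).
P(N = 9) = e^(−9.976) · 9.976^9/9! ≈ 0.1254.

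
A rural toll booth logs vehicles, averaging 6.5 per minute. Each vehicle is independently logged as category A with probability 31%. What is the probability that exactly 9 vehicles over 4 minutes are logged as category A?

0.1250

Thinning: the vehicles that are logged as category A themselves form a Poisson process with rate 0.31 × 6.5 = 2.015 per minute.
Over the interval, μ = 2.015 × 4 = 8.06 (4 minutes).
P(N = 9) = e^(−8.06) · 8.06^9/9! ≈ 0.1250.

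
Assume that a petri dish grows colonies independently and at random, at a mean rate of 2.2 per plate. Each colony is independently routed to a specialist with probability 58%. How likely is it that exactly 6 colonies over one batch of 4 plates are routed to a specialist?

0.1491

Thinning: the colonies that are routed to a specialist themselves form a Poisson process with rate 0.58 × 2.2 = 1.276 per plate.
Over the interval, μ = 1.276 × 4 = 5.104 (a batch of 4 plates = 4 plates).
P(N = 6) = e^(−5.104) · 5.104^6/6! ≈ 0.1491.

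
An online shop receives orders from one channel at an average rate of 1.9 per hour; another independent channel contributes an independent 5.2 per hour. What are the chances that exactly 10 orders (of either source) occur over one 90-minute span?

0.1226

Independent Poisson processes superpose: combined rate λ = 1.9 + 5.2 = 7.1 per hour.
Over the interval, μ = 7.1 × 1.5 = 10.65 (a 90-minute span = 1.5 hours).
P(N = 10) = e^(−10.65) · 10.65^10/10! ≈ 0.1226.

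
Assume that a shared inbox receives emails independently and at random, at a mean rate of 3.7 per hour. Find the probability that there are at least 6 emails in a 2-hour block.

Over the interval, μ = 3.7 × 2 = 7.4 (a 2-hour block = 2 hours).
P(N ≥ 6) = 1 − P(N ≤ 5) = 1 − Σ_{j=0}^{5} e^(−μ) μ^j/j! ≈ 0.7474.

0.7474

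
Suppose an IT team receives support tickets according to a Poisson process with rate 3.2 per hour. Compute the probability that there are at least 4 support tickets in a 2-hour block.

Over the interval, μ = 3.2 × 2 = 6.4 (a 2-hour block = 2 hours).
P(N ≥ 4) = 1 − P(N ≤ 3) = 1 − Σ_{j=0}^{3} e^(−μ) μ^j/j! ≈ 0.8811.

0.8811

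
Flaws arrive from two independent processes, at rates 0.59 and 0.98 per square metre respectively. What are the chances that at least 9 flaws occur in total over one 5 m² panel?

Independent Poisson processes superpose: combined rate λ = 0.59 + 0.98 = 1.57 per square metre.
Over the interval, μ = 1.57 × 5 = 7.85 (a 5 m² panel = 5 square metres).
P(N ≥ 9) = 1 − P(N ≤ 8) ≈ 0.3865.

0.3865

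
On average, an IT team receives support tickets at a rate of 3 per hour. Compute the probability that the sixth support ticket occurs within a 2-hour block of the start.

Over the interval, μ = 3 × 2 = 6 (a 2-hour block = 2 hours).
The sixth arrival falls in the interval iff at least 6 events occur there: P(S_6 ≤ t) = P(N ≥ 6) = 1 − P(N ≤ 5) ≈ 0.5543.

0.5543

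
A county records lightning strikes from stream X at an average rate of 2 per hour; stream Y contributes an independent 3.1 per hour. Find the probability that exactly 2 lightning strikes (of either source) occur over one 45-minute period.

Independent Poisson processes superpose: combined rate λ = 2 + 3.1 = 5.1 per hour.
Over the interval, μ = 5.1 × 0.75 = 3.825 (a 45-minute period = 0.75 hours).
P(N = 2) = e^(−3.825) · 3.825^2/2! ≈ 0.1596.

0.1596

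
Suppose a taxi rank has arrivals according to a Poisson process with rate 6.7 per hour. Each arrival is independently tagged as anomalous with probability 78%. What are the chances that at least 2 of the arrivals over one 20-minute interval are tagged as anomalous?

Thinning: the arrivals that are tagged as anomalous themselves form a Poisson process with rate 0.78 × 6.7 = 5.226 per hour.
Over the interval, μ = 5.226 × 1/3 = 1.742 (a 20-minute interval = 1/3 hours).
P(N ≥ 2) = 1 − P(N ≤ 1) ≈ 0.5197.

0.5197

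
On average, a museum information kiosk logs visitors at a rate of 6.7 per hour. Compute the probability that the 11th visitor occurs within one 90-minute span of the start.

0.4232

Over the interval, μ = 6.7 × 1.5 = 10.05 (a 90-minute span = 1.5 hours).
The 11th arrival falls in the interval iff at least 11 events occur there: P(S_11 ≤ t) = P(N ≥ 11) = 1 − P(N ≤ 10) ≈ 0.4232.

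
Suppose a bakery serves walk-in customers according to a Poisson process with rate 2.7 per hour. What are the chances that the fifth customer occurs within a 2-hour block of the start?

0.6267

Over the interval, μ = 2.7 × 2 = 5.4 (a 2-hour block = 2 hours).
The fifth arrival falls in the interval iff at least 5 events occur there: P(S_5 ≤ t) = P(N ≥ 5) = 1 − P(N ≤ 4) ≈ 0.6267.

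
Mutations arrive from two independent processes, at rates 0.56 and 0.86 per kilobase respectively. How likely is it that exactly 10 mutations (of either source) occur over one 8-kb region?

0.1149

Independent Poisson processes superpose: combined rate λ = 0.56 + 0.86 = 1.42 per kilobase.
Over the interval, μ = 1.42 × 8 = 11.36 (an 8-kb region = 8 kilobases).
P(N = 10) = e^(−11.36) · 11.36^10/10! ≈ 0.1149.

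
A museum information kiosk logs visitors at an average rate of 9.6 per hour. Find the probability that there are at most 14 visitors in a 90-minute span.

0.5281

Over the interval, μ = 9.6 × 1.5 = 14.4 (a 90-minute span = 1.5 hours).
P(N ≤ 14) = Σ_{j=0}^{14} e^(−μ) μ^j/j! ≈ 0.5281.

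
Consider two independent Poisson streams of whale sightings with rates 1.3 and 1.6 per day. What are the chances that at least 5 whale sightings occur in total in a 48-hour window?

0.6873

Independent Poisson processes superpose: combined rate λ = 1.3 + 1.6 = 2.9 per day.
Over the interval, μ = 2.9 × 2 = 5.8 (a 48-hour window = 2 days).
P(N ≥ 5) = 1 − P(N ≤ 4) ≈ 0.6873.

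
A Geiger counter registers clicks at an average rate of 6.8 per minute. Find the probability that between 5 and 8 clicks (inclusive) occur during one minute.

With mean μ = 6.8 per minute,
P(5 ≤ N ≤ 8) = Σ_{j=5}^{8} e^(−6.8) · 6.8^j/j! ≈ 0.5627.

0.5627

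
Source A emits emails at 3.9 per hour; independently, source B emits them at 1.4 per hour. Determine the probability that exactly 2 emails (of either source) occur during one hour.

Independent Poisson processes superpose: combined rate λ = 3.9 + 1.4 = 5.3 per hour.
So μ = 5.3.
P(N = 2) = e^(−5.3) · 5.3^2/2! ≈ 0.0701.

0.0701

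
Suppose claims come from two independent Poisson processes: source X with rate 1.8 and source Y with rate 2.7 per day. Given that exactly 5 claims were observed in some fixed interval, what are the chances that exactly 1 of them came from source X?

Given the total, each event is independently from source X with probability p = λ_X/(λ_X+λ_Y) = 1.8/4.5 = 0.4000.
So K ~ Binomial(5, 1.8/4.5): P(K = 1) = C(5,1) · (1.8/4.5)^1 · (2.7/4.5)^4 ≈ 0.2592.

0.2592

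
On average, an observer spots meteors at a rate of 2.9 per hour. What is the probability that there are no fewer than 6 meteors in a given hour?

0.0742

With mean μ = 2.9 per hour,
P(N ≥ 6) = 1 − P(N ≤ 5) = 1 − Σ_{j=0}^{5} e^(−μ) μ^j/j! ≈ 0.0742.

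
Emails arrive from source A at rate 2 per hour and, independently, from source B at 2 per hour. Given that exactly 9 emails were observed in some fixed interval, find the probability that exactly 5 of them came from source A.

Given the total, each event is independently from source A with probability p = λ_A/(λ_A+λ_B) = 2/4 = 0.5000.
So K ~ Binomial(9, 2/4): P(K = 5) = C(9,5) · (2/4)^5 · (2/4)^4 ≈ 0.2461.

0.2461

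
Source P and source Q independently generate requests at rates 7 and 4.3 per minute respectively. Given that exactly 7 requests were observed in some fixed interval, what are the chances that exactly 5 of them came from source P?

0.2774

Given the total, each event is independently from source P with probability p = λ_P/(λ_P+λ_Q) = 7/11.3 ≈ 0.6195.
So K ~ Binomial(7, 7/11.3): P(K = 5) = C(7,5) · (7/11.3)^5 · (4.3/11.3)^2 ≈ 0.2774.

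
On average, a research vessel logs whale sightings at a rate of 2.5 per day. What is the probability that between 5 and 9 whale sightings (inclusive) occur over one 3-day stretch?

0.6443

Over the interval, μ = 2.5 × 3 = 7.5 (a 3-day stretch = 3 days).
P(5 ≤ N ≤ 9) = Σ_{j=5}^{9} e^(−7.5) · 7.5^j/j! ≈ 0.6443.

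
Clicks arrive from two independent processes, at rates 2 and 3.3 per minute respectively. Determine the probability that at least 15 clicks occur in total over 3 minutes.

0.6231

Independent Poisson processes superpose: combined rate λ = 2 + 3.3 = 5.3 per minute.
Over the interval, μ = 5.3 × 3 = 15.9 (3 minutes).
P(N ≥ 15) = 1 − P(N ≤ 14) ≈ 0.6231.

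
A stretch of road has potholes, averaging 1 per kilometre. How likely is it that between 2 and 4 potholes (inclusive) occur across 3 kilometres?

0.6161

Over the interval, μ = 1 × 3 = 3 (3 kilometres).
P(2 ≤ N ≤ 4) = Σ_{j=2}^{4} e^(−3) · 3^j/j! ≈ 0.6161.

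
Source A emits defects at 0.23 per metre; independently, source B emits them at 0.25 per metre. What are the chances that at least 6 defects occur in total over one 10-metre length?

0.3490

Independent Poisson processes superpose: combined rate λ = 0.23 + 0.25 = 0.48 per metre.
Over the interval, μ = 0.48 × 10 = 4.8 (a 10-metre length = 10 metres).
P(N ≥ 6) = 1 − P(N ≤ 5) ≈ 0.3490.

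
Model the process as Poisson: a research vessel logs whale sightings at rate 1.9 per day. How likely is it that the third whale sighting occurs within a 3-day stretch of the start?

0.9232

Over the interval, μ = 1.9 × 3 = 5.7 (a 3-day stretch = 3 days).
The third arrival falls in the interval iff at least 3 events occur there: P(S_3 ≤ t) = P(N ≥ 3) = 1 − P(N ≤ 2) ≈ 0.9232.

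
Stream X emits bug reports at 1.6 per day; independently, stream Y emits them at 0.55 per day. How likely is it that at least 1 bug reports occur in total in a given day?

0.8835

Independent Poisson processes superpose: combined rate λ = 1.6 + 0.55 = 2.15 per day.
So μ = 2.15.
P(N ≥ 1) = 1 − P(N ≤ 0) ≈ 0.8835.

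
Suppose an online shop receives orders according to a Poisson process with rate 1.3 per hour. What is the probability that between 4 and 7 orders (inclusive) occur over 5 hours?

0.5609

Over the interval, μ = 1.3 × 5 = 6.5 (5 hours).
P(4 ≤ N ≤ 7) = Σ_{j=4}^{7} e^(−6.5) · 6.5^j/j! ≈ 0.5609.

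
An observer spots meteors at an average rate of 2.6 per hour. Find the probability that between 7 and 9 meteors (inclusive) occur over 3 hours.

Over the interval, μ = 2.6 × 3 = 7.8 (3 hours).
P(7 ≤ N ≤ 9) = Σ_{j=7}^{9} e^(−7.8) · 7.8^j/j! ≈ 0.4027.

0.4027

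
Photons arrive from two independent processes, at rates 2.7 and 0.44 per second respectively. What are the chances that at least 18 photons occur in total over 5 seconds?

Independent Poisson processes superpose: combined rate λ = 2.7 + 0.44 = 3.14 per second.
Over the interval, μ = 3.14 × 5 = 15.7 (5 seconds).
P(N ≥ 18) = 1 − P(N ≤ 17) ≈ 0.3129.

0.3129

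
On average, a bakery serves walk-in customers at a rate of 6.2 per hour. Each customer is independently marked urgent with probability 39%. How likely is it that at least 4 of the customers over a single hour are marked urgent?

Thinning: the customers that are marked urgent themselves form a Poisson process with rate 0.39 × 6.2 = 2.418 per hour.
So μ = 2.418.
P(N ≥ 4) = 1 − P(N ≤ 3) ≈ 0.2250.

0.2250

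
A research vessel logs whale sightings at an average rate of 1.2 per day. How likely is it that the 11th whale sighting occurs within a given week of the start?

Over the interval, μ = 1.2 × 7 = 8.4 (a week = 7 days).
The 11th arrival falls in the interval iff at least 11 events occur there: P(S_11 ≤ t) = P(N ≥ 11) = 1 − P(N ≤ 10) ≈ 0.2257.

0.2257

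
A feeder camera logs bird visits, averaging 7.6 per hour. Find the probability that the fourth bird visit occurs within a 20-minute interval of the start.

0.2496

Over the interval, μ = 7.6 × 1/3 ≈ 2.53333 (a 20-minute interval = 1/3 hours).
The fourth arrival falls in the interval iff at least 4 events occur there: P(S_4 ≤ t) = P(N ≥ 4) = 1 − P(N ≤ 3) ≈ 0.2496.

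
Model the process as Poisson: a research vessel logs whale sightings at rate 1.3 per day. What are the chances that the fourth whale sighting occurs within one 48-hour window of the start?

Over the interval, μ = 1.3 × 2 = 2.6 (a 48-hour window = 2 days).
The fourth arrival falls in the interval iff at least 4 events occur there: P(S_4 ≤ t) = P(N ≥ 4) = 1 − P(N ≤ 3) ≈ 0.2640.

0.2640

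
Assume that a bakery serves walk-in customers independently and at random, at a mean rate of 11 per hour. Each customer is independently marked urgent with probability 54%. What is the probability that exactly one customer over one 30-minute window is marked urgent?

Thinning: the customers that are marked urgent themselves form a Poisson process with rate 0.54 × 11 = 5.94 per hour.
Over the interval, μ = 5.94 × 0.5 = 2.97 (a 30-minute window = 0.5 hours).
P(N = 1) = e^(−2.97) · 2.97^1/1! ≈ 0.1524.

0.1524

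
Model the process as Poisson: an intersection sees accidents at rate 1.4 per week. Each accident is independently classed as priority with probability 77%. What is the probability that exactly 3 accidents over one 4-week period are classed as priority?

0.1791

Thinning: the accidents that are classed as priority themselves form a Poisson process with rate 0.77 × 1.4 = 1.078 per week.
Over the interval, μ = 1.078 × 4 = 4.312 (a 4-week period = 4 weeks).
P(N = 3) = e^(−4.312) · 4.312^3/3! ≈ 0.1791.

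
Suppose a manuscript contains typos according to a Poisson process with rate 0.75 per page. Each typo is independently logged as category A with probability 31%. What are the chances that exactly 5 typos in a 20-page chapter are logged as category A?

0.1732

Thinning: the typos that are logged as category A themselves form a Poisson process with rate 0.31 × 0.75 = 0.2325 per page.
Over the interval, μ = 0.2325 × 20 = 4.65 (a 20-page chapter = 20 pages).
P(N = 5) = e^(−4.65) · 4.65^5/5! ≈ 0.1732.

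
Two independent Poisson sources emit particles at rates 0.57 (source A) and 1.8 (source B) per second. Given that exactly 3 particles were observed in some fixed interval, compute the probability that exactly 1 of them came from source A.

0.4162

Given the total, each event is independently from source A with probability p = λ_A/(λ_A+λ_B) = 0.57/2.37 ≈ 0.2405.
So K ~ Binomial(3, 0.57/2.37): P(K = 1) = C(3,1) · (0.57/2.37)^1 · (1.8/2.37)^2 ≈ 0.4162.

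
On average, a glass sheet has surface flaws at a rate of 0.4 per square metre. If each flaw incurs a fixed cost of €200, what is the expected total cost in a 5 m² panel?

€400

E[N] = 0.4 × 5 = 2 (a 5 m² panel = 5 square metres); E[cost] = 2 × €200 = €400.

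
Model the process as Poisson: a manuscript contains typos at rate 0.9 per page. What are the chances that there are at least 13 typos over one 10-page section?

0.1242

Over the interval, μ = 0.9 × 10 = 9 (a 10-page section = 10 pages).
P(N ≥ 13) = 1 − P(N ≤ 12) = 1 − Σ_{j=0}^{12} e^(−μ) μ^j/j! ≈ 0.1242.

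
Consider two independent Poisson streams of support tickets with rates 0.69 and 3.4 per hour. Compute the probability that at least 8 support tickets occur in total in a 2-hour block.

Independent Poisson processes superpose: combined rate λ = 0.69 + 3.4 = 4.09 per hour.
Over the interval, μ = 4.09 × 2 = 8.18 (a 2-hour block = 2 hours).
P(N ≥ 8) = 1 − P(N ≤ 7) ≈ 0.5719.

0.5719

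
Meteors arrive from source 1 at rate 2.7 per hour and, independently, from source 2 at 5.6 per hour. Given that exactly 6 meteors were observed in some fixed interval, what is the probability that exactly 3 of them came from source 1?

Given the total, each event is independently from source 1 with probability p = λ_1/(λ_1+λ_2) = 2.7/8.3 ≈ 0.3253.
So K ~ Binomial(6, 2.7/8.3): P(K = 3) = C(6,3) · (2.7/8.3)^3 · (5.6/8.3)^3 ≈ 0.2115.

0.2115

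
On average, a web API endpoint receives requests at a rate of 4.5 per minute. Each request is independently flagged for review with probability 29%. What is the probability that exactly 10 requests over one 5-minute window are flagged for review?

Thinning: the requests that are flagged for review themselves form a Poisson process with rate 0.29 × 4.5 = 1.305 per minute.
Over the interval, μ = 1.305 × 5 = 6.525 (a 5-minute window = 5 minutes).
P(N = 10) = e^(−6.525) · 6.525^10/10! ≈ 0.0565.

0.0565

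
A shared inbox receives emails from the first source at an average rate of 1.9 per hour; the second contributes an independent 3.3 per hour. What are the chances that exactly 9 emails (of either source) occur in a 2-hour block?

0.1194

Independent Poisson processes superpose: combined rate λ = 1.9 + 3.3 = 5.2 per hour.
Over the interval, μ = 5.2 × 2 = 10.4 (a 2-hour block = 2 hours).
P(N = 9) = e^(−10.4) · 10.4^9/9! ≈ 0.1194.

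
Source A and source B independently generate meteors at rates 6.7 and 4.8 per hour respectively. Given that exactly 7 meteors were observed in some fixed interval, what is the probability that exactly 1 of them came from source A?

Given the total, each event is independently from source A with probability p = λ_A/(λ_A+λ_B) = 6.7/11.5 ≈ 0.5826.
So K ~ Binomial(7, 6.7/11.5): P(K = 1) = C(7,1) · (6.7/11.5)^1 · (4.8/11.5)^6 ≈ 0.0216.

0.0216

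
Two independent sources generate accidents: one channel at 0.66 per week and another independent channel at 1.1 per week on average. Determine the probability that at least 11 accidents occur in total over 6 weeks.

Independent Poisson processes superpose: combined rate λ = 0.66 + 1.1 = 1.76 per week.
Over the interval, μ = 1.76 × 6 = 10.56 (6 weeks).
P(N ≥ 11) = 1 − P(N ≤ 10) ≈ 0.4867.

0.4867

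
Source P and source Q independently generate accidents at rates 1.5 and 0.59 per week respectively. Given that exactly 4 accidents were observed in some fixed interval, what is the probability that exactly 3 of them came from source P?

Given the total, each event is independently from source P with probability p = λ_P/(λ_P+λ_Q) = 1.5/2.09 ≈ 0.7177.
So K ~ Binomial(4, 1.5/2.09): P(K = 3) = C(4,3) · (1.5/2.09)^3 · (0.59/2.09)^1 ≈ 0.4174.

0.4174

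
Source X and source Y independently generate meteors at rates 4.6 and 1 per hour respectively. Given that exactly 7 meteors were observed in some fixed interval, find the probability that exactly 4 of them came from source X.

0.0907

Given the total, each event is independently from source X with probability p = λ_X/(λ_X+λ_Y) = 4.6/5.6 ≈ 0.8214.
So K ~ Binomial(7, 4.6/5.6): P(K = 4) = C(7,4) · (4.6/5.6)^4 · (1/5.6)^3 ≈ 0.0907.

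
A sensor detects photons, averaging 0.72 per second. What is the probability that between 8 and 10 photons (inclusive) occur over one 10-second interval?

0.3177

Over the interval, μ = 0.72 × 10 = 7.2 (a 10-second interval = 10 seconds).
P(8 ≤ N ≤ 10) = Σ_{j=8}^{10} e^(−7.2) · 7.2^j/j! ≈ 0.3177.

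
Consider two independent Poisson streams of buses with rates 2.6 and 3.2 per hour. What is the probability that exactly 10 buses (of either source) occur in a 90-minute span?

0.1140

Independent Poisson processes superpose: combined rate λ = 2.6 + 3.2 = 5.8 per hour.
Over the interval, μ = 5.8 × 1.5 = 8.7 (a 90-minute span = 1.5 hours).
P(N = 10) = e^(−8.7) · 8.7^10/10! ≈ 0.1140.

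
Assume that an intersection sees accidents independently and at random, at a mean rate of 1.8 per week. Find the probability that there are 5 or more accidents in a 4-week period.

0.8445

Over the interval, μ = 1.8 × 4 = 7.2 (a 4-week period = 4 weeks).
P(N ≥ 5) = 1 − P(N ≤ 4) = 1 − Σ_{j=0}^{4} e^(−μ) μ^j/j! ≈ 0.8445.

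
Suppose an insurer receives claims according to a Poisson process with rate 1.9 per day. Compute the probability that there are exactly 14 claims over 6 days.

0.0804

Over the interval, μ = 1.9 × 6 = 11.4 (6 days).
P(N = 14) = e^(−μ) μ^14/14! = e^(−11.4) · 11.4^14/87178291200 ≈ 0.0804.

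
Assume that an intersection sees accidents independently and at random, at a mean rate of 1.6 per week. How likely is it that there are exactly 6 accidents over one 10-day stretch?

0.0201

Over the interval, μ = 1.6 × 10/7 ≈ 2.28571 (a 10-day stretch = 10/7 weeks).
P(N = 6) = e^(−μ) μ^6/6! = e^(−2.28571) · 2.28571^6/720 ≈ 0.0201.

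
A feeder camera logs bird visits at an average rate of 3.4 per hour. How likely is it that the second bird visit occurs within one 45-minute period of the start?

Over the interval, μ = 3.4 × 0.75 = 2.55 (a 45-minute period = 0.75 hours).
The second arrival falls in the interval iff at least 2 events occur there: P(S_2 ≤ t) = P(N ≥ 2) = 1 − P(N ≤ 1) ≈ 0.7228.

0.7228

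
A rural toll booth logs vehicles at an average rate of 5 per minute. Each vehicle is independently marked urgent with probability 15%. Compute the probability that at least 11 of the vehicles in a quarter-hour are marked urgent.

Thinning: the vehicles that are marked urgent themselves form a Poisson process with rate 0.15 × 5 = 0.75 per minute.
Over the interval, μ = 0.75 × 15 = 11.25 (a quarter-hour = 15 minutes).
P(N ≥ 11) = 1 − P(N ≤ 10) ≈ 0.5696.

0.5696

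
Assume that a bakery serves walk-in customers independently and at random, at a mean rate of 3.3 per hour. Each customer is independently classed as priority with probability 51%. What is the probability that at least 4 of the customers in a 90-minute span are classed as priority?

Thinning: the customers that are classed as priority themselves form a Poisson process with rate 0.51 × 3.3 = 1.683 per hour.
Over the interval, μ = 1.683 × 1.5 = 2.5245 (a 90-minute span = 1.5 hours).
P(N ≥ 4) = 1 − P(N ≤ 3) ≈ 0.2477.

0.2477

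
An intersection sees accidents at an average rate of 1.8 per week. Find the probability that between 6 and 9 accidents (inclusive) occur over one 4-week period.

0.5338

Over the interval, μ = 1.8 × 4 = 7.2 (a 4-week period = 4 weeks).
P(6 ≤ N ≤ 9) = Σ_{j=6}^{9} e^(−7.2) · 7.2^j/j! ≈ 0.5338.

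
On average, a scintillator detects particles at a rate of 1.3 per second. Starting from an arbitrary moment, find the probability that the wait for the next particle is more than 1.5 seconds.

0.1423

The wait for the next event is exponential with rate λ = 1.3 per second.
P(T > 1.5) = e^(−λt) = e^(−1.3 × 1.5) = e^(−1.95) ≈ 0.1423.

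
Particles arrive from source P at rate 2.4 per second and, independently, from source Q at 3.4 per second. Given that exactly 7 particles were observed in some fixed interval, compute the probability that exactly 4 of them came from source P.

Given the total, each event is independently from source P with probability p = λ_P/(λ_P+λ_Q) = 2.4/5.8 ≈ 0.4138.
So K ~ Binomial(7, 2.4/5.8): P(K = 4) = C(7,4) · (2.4/5.8)^4 · (3.4/5.8)^3 ≈ 0.2067.

0.2067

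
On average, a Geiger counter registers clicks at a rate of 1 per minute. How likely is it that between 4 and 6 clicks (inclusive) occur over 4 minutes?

Over the interval, μ = 1 × 4 = 4 (4 minutes).
P(4 ≤ N ≤ 6) = Σ_{j=4}^{6} e^(−4) · 4^j/j! ≈ 0.4559.

0.4559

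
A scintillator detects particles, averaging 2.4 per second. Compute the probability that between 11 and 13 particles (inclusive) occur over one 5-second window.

Over the interval, μ = 2.4 × 5 = 12 (a 5-second window = 5 seconds).
P(11 ≤ N ≤ 13) = Σ_{j=11}^{13} e^(−12) · 12^j/j! ≈ 0.3343.

0.3343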